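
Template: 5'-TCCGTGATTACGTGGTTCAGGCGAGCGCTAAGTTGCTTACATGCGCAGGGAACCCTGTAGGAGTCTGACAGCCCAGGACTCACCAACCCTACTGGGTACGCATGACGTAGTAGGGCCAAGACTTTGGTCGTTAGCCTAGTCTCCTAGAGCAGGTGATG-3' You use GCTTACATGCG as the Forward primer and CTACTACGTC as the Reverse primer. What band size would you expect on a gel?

The forward primer matches the template at positions 35–45.
Taking the reverse complement of CTACTACGTC gives GACGTAGTAG, found at positions 104–113 on the template; the primer anneals here to the top strand with its 3' end pointing upstream.
The product runs from position 35 to position 113, so its length is 113 − 35 + 1 = 79 bp.

79 bp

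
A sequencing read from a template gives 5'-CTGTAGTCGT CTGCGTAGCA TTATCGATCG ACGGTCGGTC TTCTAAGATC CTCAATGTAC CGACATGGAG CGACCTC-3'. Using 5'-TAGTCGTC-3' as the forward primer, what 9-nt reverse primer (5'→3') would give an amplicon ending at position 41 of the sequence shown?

5'-AGACCGACC-3'

The forward primer binds at positions 4–11; the product's 3' end on the top strand is position 41.
The reverse primer anneals to the top strand over positions 33–41, i.e. to GGTCGGTCT.
Its sequence written 5'→3' is the reverse complement: AGACCGACC.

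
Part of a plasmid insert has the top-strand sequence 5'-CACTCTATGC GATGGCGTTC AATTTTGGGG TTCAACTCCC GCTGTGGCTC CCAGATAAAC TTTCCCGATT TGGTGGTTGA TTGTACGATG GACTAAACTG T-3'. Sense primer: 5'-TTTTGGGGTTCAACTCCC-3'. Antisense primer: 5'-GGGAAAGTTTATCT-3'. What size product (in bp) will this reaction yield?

Scanning the template, TTTTGGGGTTCAACTCCC occurs at positions 23–40; this primer anneals to the bottom strand there with its 3' end pointing downstream.
Reverse complement of the reverse primer: AGATAAACTTTCCC. This occurs on the top strand at positions 53–66.
The product runs from position 23 to position 66, so its length is 66 − 23 + 1 = 44 bp.

44 bp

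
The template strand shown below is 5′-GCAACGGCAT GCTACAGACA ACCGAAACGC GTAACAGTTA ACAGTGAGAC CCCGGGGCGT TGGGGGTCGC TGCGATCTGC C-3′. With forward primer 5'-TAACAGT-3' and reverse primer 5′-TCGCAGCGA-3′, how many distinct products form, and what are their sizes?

The forward primer TAACAGT matches the top strand at positions 32–38, 39–45.
The reverse primer's reverse complement is TCGCTGCGA, matching at positions 67–75.
Each forward site pairs with the reverse site to give a product ending at position 75: sizes 44, 37 bp.

Two products: 44 bp, 37 bp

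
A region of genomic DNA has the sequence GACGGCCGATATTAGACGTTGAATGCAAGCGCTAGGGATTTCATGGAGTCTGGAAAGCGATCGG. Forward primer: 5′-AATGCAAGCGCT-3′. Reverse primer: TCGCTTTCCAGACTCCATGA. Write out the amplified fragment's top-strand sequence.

5'-AATGCAAGCGCTAGGGATTTCATGGAGTCTGGAAAGCGA-3'

Forward primer AATGCAAGCGCT is found on the top strand at positions 22–33.
Taking the reverse complement of TCGCTTTCCAGACTCCATGA gives TCATGGAGTCTGGAAAGCGA, found at positions 41–60 on the template; the primer anneals here to the top strand with its 3' end pointing upstream.
The product is the template from position 22 through 60 (39 bp).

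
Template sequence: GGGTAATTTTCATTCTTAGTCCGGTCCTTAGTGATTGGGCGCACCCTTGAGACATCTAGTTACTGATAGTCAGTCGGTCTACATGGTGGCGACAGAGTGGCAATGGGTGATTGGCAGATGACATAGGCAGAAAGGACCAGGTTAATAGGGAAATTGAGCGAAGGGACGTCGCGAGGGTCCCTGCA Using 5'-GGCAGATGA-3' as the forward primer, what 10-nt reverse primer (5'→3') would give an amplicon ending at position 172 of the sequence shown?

5'-GCGACGTCCC-3'

The forward primer binds at positions 113–121; the product's 3' end on the top strand is position 172.
The reverse primer anneals to the top strand over positions 163–172, i.e. to GGGACGTCGC.
Its sequence written 5'→3' is the reverse complement: GCGACGTCCC.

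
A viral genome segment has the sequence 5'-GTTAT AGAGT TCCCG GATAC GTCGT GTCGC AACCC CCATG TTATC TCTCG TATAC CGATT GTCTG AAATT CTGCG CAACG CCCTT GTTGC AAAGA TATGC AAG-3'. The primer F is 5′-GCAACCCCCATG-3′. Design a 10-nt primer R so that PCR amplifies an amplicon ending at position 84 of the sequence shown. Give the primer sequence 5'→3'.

The forward primer binds at positions 29–40; the product's 3' end on the top strand is position 84.
The reverse primer anneals to the top strand over positions 75–84, i.e. to GCAACGCCCT.
Its sequence written 5'→3' is the reverse complement: AGGGCGTTGC.

5'-AGGGCGTTGC-3'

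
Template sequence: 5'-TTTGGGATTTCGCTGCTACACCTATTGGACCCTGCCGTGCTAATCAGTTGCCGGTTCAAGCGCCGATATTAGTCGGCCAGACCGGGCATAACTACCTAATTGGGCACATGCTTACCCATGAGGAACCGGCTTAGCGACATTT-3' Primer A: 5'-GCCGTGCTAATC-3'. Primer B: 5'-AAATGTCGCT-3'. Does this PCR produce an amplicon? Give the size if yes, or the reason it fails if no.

Yes — a 109 bp product.

Primer A (GCCGTGCTAATC) matches the top strand at positions 34–45; it acts as a forward primer.
Primer B's reverse complement is AGCGACATTT, matching the top strand at positions 133–142; it acts as a reverse primer.
The 3' ends face each other across positions 34–142, giving a 109 bp product.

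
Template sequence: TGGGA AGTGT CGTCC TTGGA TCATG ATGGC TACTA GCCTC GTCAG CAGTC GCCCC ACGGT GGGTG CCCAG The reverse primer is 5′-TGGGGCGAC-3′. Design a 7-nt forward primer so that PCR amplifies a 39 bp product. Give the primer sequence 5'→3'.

The reverse primer's reverse complement GTCGCCCCA matches the template at positions 48–56, so the product ends at position 56.
A 39 bp product then starts at position 56 − 39 + 1 = 18.
The forward primer is identical to the top strand there: GGATCAT.

5'-GGATCAT-3'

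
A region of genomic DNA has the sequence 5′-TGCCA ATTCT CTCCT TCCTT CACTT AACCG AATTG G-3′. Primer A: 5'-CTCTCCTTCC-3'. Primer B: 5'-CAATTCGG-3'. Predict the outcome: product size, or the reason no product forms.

Yes — a 27 bp product.

Primer A (CTCTCCTTCC) matches the top strand at positions 9–18; it acts as a forward primer.
Primer B's reverse complement is CCGAATTG, matching the top strand at positions 28–35; it acts as a reverse primer.
The 3' ends face each other across positions 9–35, giving a 27 bp product.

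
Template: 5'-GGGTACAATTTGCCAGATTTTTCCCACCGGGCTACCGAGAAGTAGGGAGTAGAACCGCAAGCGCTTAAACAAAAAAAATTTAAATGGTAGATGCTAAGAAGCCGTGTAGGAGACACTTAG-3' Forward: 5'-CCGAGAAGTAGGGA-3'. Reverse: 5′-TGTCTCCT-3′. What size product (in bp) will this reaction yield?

Scanning the template, CCGAGAAGTAGGGA occurs at positions 35–48; this primer anneals to the bottom strand there with its 3' end pointing downstream.
The reverse primer's reverse complement is AGGAGACA, which matches the template at positions 108–115.
The product runs from position 35 to position 115, so its length is 115 − 35 + 1 = 81 bp.

81 bp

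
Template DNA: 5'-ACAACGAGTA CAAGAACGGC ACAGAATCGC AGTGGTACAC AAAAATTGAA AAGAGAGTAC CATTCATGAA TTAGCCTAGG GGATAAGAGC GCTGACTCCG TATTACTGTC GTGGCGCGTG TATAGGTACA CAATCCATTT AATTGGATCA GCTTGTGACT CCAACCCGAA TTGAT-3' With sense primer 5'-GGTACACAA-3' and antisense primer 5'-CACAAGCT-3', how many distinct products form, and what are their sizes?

The forward primer GGTACACAA matches the top strand at positions 34–42, 125–133.
The reverse primer's reverse complement is AGCTTGTG, matching at positions 150–157.
Each forward site pairs with the reverse site to give a product ending at position 157: sizes 124, 33 bp.

Two products: 124 bp, 33 bp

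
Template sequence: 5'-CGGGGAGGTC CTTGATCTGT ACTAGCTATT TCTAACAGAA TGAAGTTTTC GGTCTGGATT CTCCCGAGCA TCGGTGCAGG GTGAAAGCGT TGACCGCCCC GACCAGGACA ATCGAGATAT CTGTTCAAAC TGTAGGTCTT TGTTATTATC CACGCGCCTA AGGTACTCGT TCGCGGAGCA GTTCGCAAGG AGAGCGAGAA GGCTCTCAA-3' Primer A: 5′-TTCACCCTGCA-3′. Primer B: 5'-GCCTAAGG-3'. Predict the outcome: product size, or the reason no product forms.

Primer A (TTCACCCTGCA) has reverse complement TGCAGGGTGAA, which matches the top strand at positions 75–85; primer A anneals to the top strand there with its 3' end pointing upstream toward position 75.
Primer B (GCCTAAGG) matches the top strand directly at positions 156–163; it anneals to the bottom strand with its 3' end pointing downstream toward position 163.
The 3' ends diverge (primer A extends toward position 1, primer B toward position 209), so the primers never converge on a shared product.

No product — the primers' 3' ends point away from each other.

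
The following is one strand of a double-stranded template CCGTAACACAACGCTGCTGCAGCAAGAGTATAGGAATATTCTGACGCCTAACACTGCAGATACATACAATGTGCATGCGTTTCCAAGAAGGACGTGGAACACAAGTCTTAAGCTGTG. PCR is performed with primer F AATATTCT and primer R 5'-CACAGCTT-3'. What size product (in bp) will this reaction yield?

83 bp

Forward primer AATATTCT is found on the top strand at positions 35–42.
Taking the reverse complement of CACAGCTT gives AAGCTGTG, found at positions 110–117 on the template; the primer anneals here to the top strand with its 3' end pointing upstream.
The product runs from position 35 to position 117, so its length is 117 − 35 + 1 = 83 bp.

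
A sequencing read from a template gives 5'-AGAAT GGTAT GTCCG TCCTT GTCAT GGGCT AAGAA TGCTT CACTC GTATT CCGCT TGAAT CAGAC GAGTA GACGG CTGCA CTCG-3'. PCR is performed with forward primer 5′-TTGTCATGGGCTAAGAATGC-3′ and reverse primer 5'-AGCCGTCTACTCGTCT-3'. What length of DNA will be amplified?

Scanning the template, TTGTCATGGGCTAAGAATGC occurs at positions 19–38; this primer anneals to the bottom strand there with its 3' end pointing downstream.
Taking the reverse complement of AGCCGTCTACTCGTCT gives AGACGAGTAGACGGCT, found at positions 62–77 on the template; the primer anneals here to the top strand with its 3' end pointing upstream.
The product runs from position 19 to position 77, so its length is 77 − 19 + 1 = 59 bp.

59 bp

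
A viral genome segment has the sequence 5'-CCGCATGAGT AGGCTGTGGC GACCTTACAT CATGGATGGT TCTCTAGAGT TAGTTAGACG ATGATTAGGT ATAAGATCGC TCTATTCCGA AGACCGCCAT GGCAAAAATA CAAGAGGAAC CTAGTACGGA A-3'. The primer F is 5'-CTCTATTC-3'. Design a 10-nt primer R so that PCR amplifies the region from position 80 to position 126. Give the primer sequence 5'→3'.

The product's 3' end on the top strand is position 126.
The reverse primer anneals to the top strand over positions 117–126, i.e. to GAACCTAGTA.
Its sequence written 5'→3' is the reverse complement: TACTAGGTTC.

5'-TACTAGGTTC-3'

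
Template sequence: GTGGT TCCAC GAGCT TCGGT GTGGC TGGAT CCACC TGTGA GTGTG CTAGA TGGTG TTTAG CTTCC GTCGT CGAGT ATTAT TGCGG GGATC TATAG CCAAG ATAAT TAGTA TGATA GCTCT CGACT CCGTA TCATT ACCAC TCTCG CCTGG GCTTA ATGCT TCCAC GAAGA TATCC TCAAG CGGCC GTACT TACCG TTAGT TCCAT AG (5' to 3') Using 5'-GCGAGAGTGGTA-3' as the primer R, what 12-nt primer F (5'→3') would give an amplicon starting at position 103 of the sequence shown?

The reverse primer's reverse complement TACCACTCTCGC matches the template at positions 135–146; the product starts at position 103.
The forward primer is identical to the top strand over positions 103–114: AATTAGTATGAT.

5'-AATTAGTATGAT-3'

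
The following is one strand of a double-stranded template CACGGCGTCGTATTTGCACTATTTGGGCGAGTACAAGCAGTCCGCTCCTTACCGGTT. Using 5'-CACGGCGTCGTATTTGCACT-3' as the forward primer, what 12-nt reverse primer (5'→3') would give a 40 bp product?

The forward primer binds at positions 1–20, so a 40 bp product ends at position 1 + 40 − 1 = 40.
The reverse primer anneals to the top strand over positions 29–40, i.e. to GAGTACAAGCAG.
Its sequence written 5'→3' is the reverse complement: CTGCTTGTACTC.

5'-CTGCTTGTACTC-3'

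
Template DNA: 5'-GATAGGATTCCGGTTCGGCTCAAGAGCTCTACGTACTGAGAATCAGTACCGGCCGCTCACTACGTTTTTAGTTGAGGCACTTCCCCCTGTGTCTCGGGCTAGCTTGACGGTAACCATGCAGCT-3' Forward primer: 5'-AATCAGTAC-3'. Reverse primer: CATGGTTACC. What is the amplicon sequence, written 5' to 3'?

Forward primer AATCAGTAC is found on the top strand at positions 41–49.
The reverse primer's reverse complement is GGTAACCATG, which matches the template at positions 109–118.
The product is the template from position 41 through 118 (78 bp).

5'-AATCAGTACCGGCCGCTCACTACGTTTTTAGTTGAGGCACTTCCCCCTGTGTCTCGGGCTAGCTTGACGGTAACCATG-3'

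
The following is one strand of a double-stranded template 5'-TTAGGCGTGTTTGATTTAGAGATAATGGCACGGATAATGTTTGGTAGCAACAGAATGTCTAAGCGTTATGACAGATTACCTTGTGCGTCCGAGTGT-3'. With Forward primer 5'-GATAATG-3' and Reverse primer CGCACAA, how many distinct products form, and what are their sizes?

The forward primer GATAATG matches the top strand at positions 21–27, 33–39.
The reverse primer's reverse complement is TTGTGCG, matching at positions 81–87.
Each forward site pairs with the reverse site to give a product ending at position 87: sizes 67, 55 bp.

Two products: 67 bp, 55 bp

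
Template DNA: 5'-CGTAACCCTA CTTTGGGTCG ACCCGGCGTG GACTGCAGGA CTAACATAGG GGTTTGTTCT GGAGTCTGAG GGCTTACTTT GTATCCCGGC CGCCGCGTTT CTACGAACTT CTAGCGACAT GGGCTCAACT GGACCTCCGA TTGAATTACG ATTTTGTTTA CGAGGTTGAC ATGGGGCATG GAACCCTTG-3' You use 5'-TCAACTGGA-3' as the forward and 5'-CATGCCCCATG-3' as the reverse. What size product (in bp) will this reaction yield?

The forward primer matches the template at positions 125–133.
The reverse primer's reverse complement is CATGGGGCATG, which matches the template at positions 170–180.
Product length = (reverse-primer end) − (forward-primer start) + 1 = 180 − 125 + 1 = 56 bp.

56 bp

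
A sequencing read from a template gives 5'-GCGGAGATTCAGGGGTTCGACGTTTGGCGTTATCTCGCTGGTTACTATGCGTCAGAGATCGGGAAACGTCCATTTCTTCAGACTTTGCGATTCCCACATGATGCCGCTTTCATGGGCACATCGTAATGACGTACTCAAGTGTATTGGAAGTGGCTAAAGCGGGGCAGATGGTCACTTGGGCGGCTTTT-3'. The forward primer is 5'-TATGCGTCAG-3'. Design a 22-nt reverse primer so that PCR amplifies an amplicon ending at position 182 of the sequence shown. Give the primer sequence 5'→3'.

5'-CGCCCAAGTGACCATCTGCCCC-3'

The forward primer binds at positions 46–55; the product's 3' end on the top strand is position 182.
The reverse primer anneals to the top strand over positions 161–182, i.e. to GGGGCAGATGGTCACTTGGGCG.
Its sequence written 5'→3' is the reverse complement: CGCCCAAGTGACCATCTGCCCC.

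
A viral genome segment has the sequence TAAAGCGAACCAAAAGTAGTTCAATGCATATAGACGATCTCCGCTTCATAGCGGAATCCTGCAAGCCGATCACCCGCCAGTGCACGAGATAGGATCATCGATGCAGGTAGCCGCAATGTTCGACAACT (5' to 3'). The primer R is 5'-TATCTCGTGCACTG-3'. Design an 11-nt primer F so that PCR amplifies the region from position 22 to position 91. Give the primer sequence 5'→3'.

The reverse primer's reverse complement CAGTGCACGAGATA matches the template at positions 78–91; the product starts at position 22.
The forward primer is identical to the top strand over positions 22–32: CAATGCATATA.

5'-CAATGCATATA-3'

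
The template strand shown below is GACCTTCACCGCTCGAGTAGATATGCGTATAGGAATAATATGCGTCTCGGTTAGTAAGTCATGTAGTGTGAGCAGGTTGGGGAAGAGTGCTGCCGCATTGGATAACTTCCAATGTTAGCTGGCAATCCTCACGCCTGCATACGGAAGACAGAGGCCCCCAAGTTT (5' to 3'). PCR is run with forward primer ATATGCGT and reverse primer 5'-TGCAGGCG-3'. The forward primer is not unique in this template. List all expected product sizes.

The forward primer ATATGCGT matches the top strand at positions 21–28, 38–45.
The reverse primer's reverse complement is CGCCTGCA, matching at positions 132–139.
Each forward site pairs with the reverse site to give a product ending at position 139: sizes 119, 102 bp.

119 bp, 102 bp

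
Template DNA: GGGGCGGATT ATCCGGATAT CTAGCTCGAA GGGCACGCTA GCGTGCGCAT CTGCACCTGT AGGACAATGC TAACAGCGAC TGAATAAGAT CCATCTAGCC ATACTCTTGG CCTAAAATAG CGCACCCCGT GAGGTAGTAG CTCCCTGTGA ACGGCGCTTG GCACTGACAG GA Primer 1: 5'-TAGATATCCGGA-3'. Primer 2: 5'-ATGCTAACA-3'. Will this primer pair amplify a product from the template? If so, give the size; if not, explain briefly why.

No product — the primers' 3' ends point away from each other.

Primer 1 (TAGATATCCGGA) has reverse complement TCCGGATATCTA, which matches the top strand at positions 12–23; primer 1 anneals to the top strand there with its 3' end pointing upstream toward position 12.
Primer 2 (ATGCTAACA) matches the top strand directly at positions 67–75; it anneals to the bottom strand with its 3' end pointing downstream toward position 75.
The 3' ends diverge (primer 1 extends toward position 1, primer 2 toward position 172), so the primers never converge on a shared product.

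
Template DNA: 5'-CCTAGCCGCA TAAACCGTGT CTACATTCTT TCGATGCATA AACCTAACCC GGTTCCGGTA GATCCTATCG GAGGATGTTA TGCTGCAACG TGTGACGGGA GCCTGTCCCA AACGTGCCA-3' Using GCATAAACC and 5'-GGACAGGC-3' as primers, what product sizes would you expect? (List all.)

The forward primer GCATAAACC matches the top strand at positions 8–16, 36–44.
The reverse primer's reverse complement is GCCTGTCC, matching at positions 101–108.
Each forward site pairs with the reverse site to give a product ending at position 108: sizes 101, 73 bp.

101 bp, 73 bp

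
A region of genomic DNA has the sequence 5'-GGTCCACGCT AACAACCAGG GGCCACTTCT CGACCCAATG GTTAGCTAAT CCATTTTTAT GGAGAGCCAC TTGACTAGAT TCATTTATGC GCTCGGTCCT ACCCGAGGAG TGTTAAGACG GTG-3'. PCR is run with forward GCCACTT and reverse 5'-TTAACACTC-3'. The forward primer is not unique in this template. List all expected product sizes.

The forward primer GCCACTT matches the top strand at positions 22–28, 66–72.
The reverse primer's reverse complement is GAGTGTTAA, matching at positions 108–116.
Each forward site pairs with the reverse site to give a product ending at position 116: sizes 95, 51 bp.

95 bp, 51 bp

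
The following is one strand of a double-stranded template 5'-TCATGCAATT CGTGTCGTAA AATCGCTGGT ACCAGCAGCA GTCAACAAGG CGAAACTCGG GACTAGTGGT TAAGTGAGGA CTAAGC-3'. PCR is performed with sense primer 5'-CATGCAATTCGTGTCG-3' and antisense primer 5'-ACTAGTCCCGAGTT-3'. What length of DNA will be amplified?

66 bp

Scanning the template, CATGCAATTCGTGTCG occurs at positions 2–17; this primer anneals to the bottom strand there with its 3' end pointing downstream.
The reverse primer's reverse complement is AACTCGGGACTAGT, which matches the template at positions 54–67.
The product runs from position 2 to position 67, so its length is 67 − 2 + 1 = 66 bp.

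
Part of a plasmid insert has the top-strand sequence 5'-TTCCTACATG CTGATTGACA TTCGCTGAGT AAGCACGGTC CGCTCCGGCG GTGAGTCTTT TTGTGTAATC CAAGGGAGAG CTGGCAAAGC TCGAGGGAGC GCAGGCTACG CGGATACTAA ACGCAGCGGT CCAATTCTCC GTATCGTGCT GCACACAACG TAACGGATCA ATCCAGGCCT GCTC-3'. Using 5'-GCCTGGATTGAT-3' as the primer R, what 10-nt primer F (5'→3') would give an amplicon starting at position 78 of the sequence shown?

The reverse primer's reverse complement ATCAATCCAGGC matches the template at positions 167–178; the product starts at position 78.
The forward primer is identical to the top strand over positions 78–87: GAGCTGGCAA.

5'-GAGCTGGCAA-3'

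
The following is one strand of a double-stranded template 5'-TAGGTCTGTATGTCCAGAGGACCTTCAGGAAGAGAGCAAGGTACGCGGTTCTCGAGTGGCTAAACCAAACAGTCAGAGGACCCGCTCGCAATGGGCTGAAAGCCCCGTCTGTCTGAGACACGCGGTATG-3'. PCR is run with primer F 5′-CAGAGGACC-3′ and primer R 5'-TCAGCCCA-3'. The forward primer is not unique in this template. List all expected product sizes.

85 bp, 26 bp

The forward primer CAGAGGACC matches the top strand at positions 15–23, 74–82.
The reverse primer's reverse complement is TGGGCTGA, matching at positions 92–99.
Each forward site pairs with the reverse site to give a product ending at position 99: sizes 85, 26 bp.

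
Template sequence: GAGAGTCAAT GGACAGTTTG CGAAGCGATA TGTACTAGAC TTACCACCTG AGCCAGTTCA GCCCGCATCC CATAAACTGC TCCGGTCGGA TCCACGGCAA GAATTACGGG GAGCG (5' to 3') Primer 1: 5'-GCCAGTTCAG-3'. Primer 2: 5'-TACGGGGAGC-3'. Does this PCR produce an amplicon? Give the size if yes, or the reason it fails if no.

Primer 1 (GCCAGTTCAG) matches the top strand at positions 52–61 (3' end points downstream).
Primer 2 (TACGGGGAGC) also matches the top strand directly, at positions 105–114 — its reverse complement GCTCCCCGTA is not present.
Both primers anneal to the bottom strand with 3' ends pointing the same way, so neither can prime synthesis back toward the other.

No product — both primers anneal to the same strand and extend in the same direction.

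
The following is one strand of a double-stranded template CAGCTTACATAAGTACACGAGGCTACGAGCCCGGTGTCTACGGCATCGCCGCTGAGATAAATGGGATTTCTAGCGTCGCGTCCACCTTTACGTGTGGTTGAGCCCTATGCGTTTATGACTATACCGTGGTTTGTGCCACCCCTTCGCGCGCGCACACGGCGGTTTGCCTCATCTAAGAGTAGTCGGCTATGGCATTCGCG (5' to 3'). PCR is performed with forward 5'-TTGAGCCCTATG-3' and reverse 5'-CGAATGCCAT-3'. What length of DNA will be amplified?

Forward primer TTGAGCCCTATG is found on the top strand at positions 98–109.
Reverse complement of the reverse primer: ATGGCATTCG. This occurs on the top strand at positions 189–198.
The product runs from position 98 to position 198, so its length is 198 − 98 + 1 = 101 bp.

101 bp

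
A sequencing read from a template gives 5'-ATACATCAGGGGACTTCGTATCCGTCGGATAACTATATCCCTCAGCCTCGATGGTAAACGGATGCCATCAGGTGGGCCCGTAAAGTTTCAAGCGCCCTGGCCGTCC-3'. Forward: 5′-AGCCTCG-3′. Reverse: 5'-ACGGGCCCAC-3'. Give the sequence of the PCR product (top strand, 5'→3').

5'-AGCCTCGATGGTAAACGGATGCCATCAGGTGGGCCCGT-3'

Scanning the template, AGCCTCG occurs at positions 44–50; this primer anneals to the bottom strand there with its 3' end pointing downstream.
Taking the reverse complement of ACGGGCCCAC gives GTGGGCCCGT, found at positions 72–81 on the template; the primer anneals here to the top strand with its 3' end pointing upstream.
The product is the template from position 44 through 81 (38 bp).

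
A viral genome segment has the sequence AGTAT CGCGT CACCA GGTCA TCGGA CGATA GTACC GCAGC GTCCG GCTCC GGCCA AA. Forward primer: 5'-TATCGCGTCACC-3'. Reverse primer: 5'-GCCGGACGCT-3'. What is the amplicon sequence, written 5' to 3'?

Forward primer TATCGCGTCACC is found on the top strand at positions 3–14.
Taking the reverse complement of GCCGGACGCT gives AGCGTCCGGC, found at positions 38–47 on the template; the primer anneals here to the top strand with its 3' end pointing upstream.
The product is the template from position 3 through 47 (45 bp).

5'-TATCGCGTCACCAGGTCATCGGACGATAGTACCGCAGCGTCCGGC-3'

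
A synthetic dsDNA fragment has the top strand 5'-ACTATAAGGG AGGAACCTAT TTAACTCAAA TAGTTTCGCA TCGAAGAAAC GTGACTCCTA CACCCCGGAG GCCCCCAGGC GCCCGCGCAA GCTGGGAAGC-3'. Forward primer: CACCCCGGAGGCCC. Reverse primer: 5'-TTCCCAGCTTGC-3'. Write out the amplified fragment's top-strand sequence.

5'-CACCCCGGAGGCCCCCAGGCGCCCGCGCAAGCTGGGAA-3'

Forward primer CACCCCGGAGGCCC is found on the top strand at positions 61–74.
Taking the reverse complement of TTCCCAGCTTGC gives GCAAGCTGGGAA, found at positions 87–98 on the template; the primer anneals here to the top strand with its 3' end pointing upstream.
The product is the template from position 61 through 98 (38 bp).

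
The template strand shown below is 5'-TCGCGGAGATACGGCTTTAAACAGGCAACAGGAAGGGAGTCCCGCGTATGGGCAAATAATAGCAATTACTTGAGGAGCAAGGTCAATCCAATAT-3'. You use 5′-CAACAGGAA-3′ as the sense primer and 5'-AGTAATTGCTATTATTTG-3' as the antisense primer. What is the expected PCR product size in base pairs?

Scanning the template, CAACAGGAA occurs at positions 26–34; this primer anneals to the bottom strand there with its 3' end pointing downstream.
The reverse primer's reverse complement is CAAATAATAGCAATTACT, which matches the template at positions 53–70.
Amplicon spans positions 26–70: 45 bp.

45 bp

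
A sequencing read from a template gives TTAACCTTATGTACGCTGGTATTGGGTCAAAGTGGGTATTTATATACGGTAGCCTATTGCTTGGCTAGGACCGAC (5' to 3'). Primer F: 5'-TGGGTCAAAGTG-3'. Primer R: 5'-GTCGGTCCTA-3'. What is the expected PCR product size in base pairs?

Scanning the template, TGGGTCAAAGTG occurs at positions 23–34; this primer anneals to the bottom strand there with its 3' end pointing downstream.
Reverse complement of the reverse primer: TAGGACCGAC. This occurs on the top strand at positions 66–75.
The product runs from position 23 to position 75, so its length is 75 − 23 + 1 = 53 bp.

53 bp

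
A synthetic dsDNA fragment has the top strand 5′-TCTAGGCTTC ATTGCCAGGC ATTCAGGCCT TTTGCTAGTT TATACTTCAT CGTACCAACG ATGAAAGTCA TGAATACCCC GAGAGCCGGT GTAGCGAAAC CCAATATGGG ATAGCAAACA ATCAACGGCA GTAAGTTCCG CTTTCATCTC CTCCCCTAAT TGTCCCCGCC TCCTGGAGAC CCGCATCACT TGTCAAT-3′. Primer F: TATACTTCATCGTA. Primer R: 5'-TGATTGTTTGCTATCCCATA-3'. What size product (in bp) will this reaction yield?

84 bp

Scanning the template, TATACTTCATCGTA occurs at positions 41–54; this primer anneals to the bottom strand there with its 3' end pointing downstream.
Taking the reverse complement of TGATTGTTTGCTATCCCATA gives TATGGGATAGCAAACAATCA, found at positions 105–124 on the template; the primer anneals here to the top strand with its 3' end pointing upstream.
Product length = (reverse-primer end) − (forward-primer start) + 1 = 124 − 41 + 1 = 84 bp.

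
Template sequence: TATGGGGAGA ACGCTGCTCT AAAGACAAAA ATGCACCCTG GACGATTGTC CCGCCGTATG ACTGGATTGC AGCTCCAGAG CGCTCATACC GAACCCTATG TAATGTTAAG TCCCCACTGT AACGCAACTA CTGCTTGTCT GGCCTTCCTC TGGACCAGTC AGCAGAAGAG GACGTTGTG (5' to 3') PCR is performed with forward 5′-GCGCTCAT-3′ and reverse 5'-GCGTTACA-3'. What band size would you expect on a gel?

The forward primer matches the template at positions 80–87.
Taking the reverse complement of GCGTTACA gives TGTAACGC, found at positions 118–125 on the template; the primer anneals here to the top strand with its 3' end pointing upstream.
Amplicon spans positions 80–125: 46 bp.

46 bp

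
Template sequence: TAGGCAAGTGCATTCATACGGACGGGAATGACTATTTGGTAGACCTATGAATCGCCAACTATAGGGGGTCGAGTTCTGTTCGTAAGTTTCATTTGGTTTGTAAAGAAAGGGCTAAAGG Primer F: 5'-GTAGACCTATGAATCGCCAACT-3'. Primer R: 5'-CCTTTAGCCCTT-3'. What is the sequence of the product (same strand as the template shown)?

5'-GTAGACCTATGAATCGCCAACTATAGGGGGTCGAGTTCTGTTCGTAAGTTTCATTTGGTTTGTAAAGAAAGGGCTAAAGG-3'

The forward primer matches the template at positions 39–60.
The reverse primer's reverse complement is AAGGGCTAAAGG, which matches the template at positions 107–118.
The product is the template from position 39 through 118 (80 bp).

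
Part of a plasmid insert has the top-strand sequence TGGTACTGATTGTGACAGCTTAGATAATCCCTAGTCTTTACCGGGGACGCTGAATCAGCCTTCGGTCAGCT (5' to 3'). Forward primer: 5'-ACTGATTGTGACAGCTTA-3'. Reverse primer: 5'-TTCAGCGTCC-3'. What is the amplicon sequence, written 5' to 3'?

Forward primer ACTGATTGTGACAGCTTA is found on the top strand at positions 5–22.
The reverse primer's reverse complement is GGACGCTGAA, which matches the template at positions 45–54.
The product is the template from position 5 through 54 (50 bp).

5'-ACTGATTGTGACAGCTTAGATAATCCCTAGTCTTTACCGGGGACGCTGAA-3'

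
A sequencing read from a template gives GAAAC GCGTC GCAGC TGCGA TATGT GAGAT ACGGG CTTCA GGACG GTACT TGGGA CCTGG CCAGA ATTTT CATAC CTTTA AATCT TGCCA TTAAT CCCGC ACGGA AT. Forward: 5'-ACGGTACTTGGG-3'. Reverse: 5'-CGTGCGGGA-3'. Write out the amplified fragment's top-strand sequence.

The forward primer matches the template at positions 43–54.
The reverse primer's reverse complement is TCCCGCACG, which matches the template at positions 95–103.
The product is the template from position 43 through 103 (61 bp).

5'-ACGGTACTTGGGACCTGGCCAGAATTTTCATACCTTTAAATCTTGCCATTAATCCCGCACG-3'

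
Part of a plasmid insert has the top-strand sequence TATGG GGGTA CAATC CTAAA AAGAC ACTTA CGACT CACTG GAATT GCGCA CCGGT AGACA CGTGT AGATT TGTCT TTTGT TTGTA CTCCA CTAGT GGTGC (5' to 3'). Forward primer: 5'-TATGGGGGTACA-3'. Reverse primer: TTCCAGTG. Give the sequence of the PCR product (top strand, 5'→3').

Forward primer TATGGGGGTACA is found on the top strand at positions 1–12.
Taking the reverse complement of TTCCAGTG gives CACTGGAA, found at positions 36–43 on the template; the primer anneals here to the top strand with its 3' end pointing upstream.
The product is the template from position 1 through 43 (43 bp).

5'-TATGGGGGTACAATCCTAAAAAGACACTTACGACTCACTGGAA-3'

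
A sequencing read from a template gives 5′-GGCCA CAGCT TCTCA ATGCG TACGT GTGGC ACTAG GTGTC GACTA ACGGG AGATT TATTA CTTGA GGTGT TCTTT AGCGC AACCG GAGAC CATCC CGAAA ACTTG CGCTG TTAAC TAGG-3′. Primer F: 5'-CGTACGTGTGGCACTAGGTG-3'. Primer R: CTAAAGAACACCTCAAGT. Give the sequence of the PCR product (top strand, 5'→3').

5'-CGTACGTGTGGCACTAGGTGTCGACTAACGGGAGATTTATTACTTGAGGTGTTCTTTAG-3'

Forward primer CGTACGTGTGGCACTAGGTG is found on the top strand at positions 19–38.
The reverse primer's reverse complement is ACTTGAGGTGTTCTTTAG, which matches the template at positions 60–77.
The product is the template from position 19 through 77 (59 bp).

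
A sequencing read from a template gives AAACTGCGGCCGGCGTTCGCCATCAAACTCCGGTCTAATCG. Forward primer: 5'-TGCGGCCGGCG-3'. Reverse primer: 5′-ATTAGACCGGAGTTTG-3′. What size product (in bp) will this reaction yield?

Scanning the template, TGCGGCCGGCG occurs at positions 5–15; this primer anneals to the bottom strand there with its 3' end pointing downstream.
Reverse complement of the reverse primer: CAAACTCCGGTCTAAT. This occurs on the top strand at positions 24–39.
The product runs from position 5 to position 39, so its length is 39 − 5 + 1 = 35 bp.

35 bp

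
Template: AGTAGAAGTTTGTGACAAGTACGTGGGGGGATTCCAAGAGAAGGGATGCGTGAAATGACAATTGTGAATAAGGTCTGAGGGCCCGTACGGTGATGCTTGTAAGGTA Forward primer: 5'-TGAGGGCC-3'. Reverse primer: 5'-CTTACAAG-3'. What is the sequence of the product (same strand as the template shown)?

The forward primer matches the template at positions 76–83.
The reverse primer's reverse complement is CTTGTAAG, which matches the template at positions 96–103.
The product is the template from position 76 through 103 (28 bp).

5'-TGAGGGCCCGTACGGTGATGCTTGTAAG-3'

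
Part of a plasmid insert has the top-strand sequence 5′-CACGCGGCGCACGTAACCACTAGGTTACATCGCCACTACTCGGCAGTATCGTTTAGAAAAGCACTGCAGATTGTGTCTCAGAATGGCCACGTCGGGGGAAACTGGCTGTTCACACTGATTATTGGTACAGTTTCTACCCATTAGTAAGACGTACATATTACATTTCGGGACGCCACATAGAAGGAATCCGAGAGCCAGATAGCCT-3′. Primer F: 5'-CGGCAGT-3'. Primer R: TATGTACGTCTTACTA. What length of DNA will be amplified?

117 bp

Scanning the template, CGGCAGT occurs at positions 41–47; this primer anneals to the bottom strand there with its 3' end pointing downstream.
The reverse primer's reverse complement is TAGTAAGACGTACATA, which matches the template at positions 142–157.
Amplicon spans positions 41–157: 117 bp.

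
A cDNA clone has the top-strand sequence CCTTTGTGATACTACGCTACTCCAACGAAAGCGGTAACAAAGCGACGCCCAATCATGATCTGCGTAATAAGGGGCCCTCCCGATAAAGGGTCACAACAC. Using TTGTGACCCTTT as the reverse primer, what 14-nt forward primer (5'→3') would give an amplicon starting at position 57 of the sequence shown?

The reverse primer's reverse complement AAAGGGTCACAA matches the template at positions 85–96; the product starts at position 57.
The forward primer is identical to the top strand over positions 57–70: GATCTGCGTAATAA.

5'-GATCTGCGTAATAA-3'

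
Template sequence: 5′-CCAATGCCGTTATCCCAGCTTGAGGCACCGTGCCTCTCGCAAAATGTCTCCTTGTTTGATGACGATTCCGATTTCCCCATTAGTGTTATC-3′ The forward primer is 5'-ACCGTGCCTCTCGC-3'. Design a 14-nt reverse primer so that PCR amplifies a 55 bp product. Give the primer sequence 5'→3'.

The forward primer binds at positions 27–40, so a 55 bp product ends at position 27 + 55 − 1 = 81.
The reverse primer anneals to the top strand over positions 68–81, i.e. to CCGATTTCCCCATT.
Its sequence written 5'→3' is the reverse complement: AATGGGGAAATCGG.

5'-AATGGGGAAATCGG-3'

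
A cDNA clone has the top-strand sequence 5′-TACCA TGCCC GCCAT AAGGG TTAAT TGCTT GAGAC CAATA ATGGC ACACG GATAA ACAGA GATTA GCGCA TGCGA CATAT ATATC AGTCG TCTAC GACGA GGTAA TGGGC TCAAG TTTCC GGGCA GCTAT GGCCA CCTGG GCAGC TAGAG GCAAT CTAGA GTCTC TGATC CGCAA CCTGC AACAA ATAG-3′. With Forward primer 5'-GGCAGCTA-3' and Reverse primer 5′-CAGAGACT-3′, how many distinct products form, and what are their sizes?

The forward primer GGCAGCTA matches the top strand at positions 122–129, 140–147.
The reverse primer's reverse complement is AGTCTCTG, matching at positions 160–167.
Each forward site pairs with the reverse site to give a product ending at position 167: sizes 46, 28 bp.

Two products: 46 bp, 28 bp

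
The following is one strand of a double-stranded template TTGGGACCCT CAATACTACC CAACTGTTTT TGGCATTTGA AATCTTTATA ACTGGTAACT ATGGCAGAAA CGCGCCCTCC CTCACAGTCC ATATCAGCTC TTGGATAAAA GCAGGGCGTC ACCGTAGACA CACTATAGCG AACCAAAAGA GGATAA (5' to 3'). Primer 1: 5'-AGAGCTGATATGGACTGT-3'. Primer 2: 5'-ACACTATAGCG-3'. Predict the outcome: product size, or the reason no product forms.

No product — the primers' 3' ends point away from each other.

Primer 1 (AGAGCTGATATGGACTGT) has reverse complement ACAGTCCATATCAGCTCT, which matches the top strand at positions 84–101; primer 1 anneals to the top strand there with its 3' end pointing upstream toward position 84.
Primer 2 (ACACTATAGCG) matches the top strand directly at positions 130–140; it anneals to the bottom strand with its 3' end pointing downstream toward position 140.
The 3' ends diverge (primer 1 extends toward position 1, primer 2 toward position 156), so the primers never converge on a shared product.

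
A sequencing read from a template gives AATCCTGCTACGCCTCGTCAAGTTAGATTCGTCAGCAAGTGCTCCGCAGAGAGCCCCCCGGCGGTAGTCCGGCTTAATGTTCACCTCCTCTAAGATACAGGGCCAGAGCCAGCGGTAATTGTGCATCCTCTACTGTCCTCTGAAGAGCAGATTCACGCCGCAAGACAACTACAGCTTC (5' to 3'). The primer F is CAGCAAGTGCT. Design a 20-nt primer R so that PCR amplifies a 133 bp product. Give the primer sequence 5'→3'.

5'-TCTTGCGGCGTGAATCTGCT-3'

The forward primer binds at positions 33–43, so a 133 bp product ends at position 33 + 133 − 1 = 165.
The reverse primer anneals to the top strand over positions 146–165, i.e. to AGCAGATTCACGCCGCAAGA.
Its sequence written 5'→3' is the reverse complement: TCTTGCGGCGTGAATCTGCT.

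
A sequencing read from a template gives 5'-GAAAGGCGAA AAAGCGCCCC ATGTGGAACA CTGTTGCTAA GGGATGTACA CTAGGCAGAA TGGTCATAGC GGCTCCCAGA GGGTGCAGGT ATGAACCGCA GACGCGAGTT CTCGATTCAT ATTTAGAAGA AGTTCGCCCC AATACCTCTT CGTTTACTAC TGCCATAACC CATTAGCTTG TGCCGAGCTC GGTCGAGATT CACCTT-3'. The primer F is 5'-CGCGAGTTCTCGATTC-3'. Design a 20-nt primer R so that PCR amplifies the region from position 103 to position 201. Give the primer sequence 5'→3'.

5'-GAATCTCGACCGAGCTCGGC-3'

The product's 3' end on the top strand is position 201.
The reverse primer anneals to the top strand over positions 182–201, i.e. to GCCGAGCTCGGTCGAGATTC.
Its sequence written 5'→3' is the reverse complement: GAATCTCGACCGAGCTCGGC.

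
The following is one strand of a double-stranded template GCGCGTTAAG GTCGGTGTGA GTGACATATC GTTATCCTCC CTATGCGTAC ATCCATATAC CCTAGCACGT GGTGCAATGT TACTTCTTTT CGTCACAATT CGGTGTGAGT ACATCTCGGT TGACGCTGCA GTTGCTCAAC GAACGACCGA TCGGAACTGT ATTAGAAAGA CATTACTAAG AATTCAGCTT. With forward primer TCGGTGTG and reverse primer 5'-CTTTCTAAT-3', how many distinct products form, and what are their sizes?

Two products: 158 bp, 70 bp

The forward primer TCGGTGTG matches the top strand at positions 12–19, 100–107.
The reverse primer's reverse complement is ATTAGAAAG, matching at positions 161–169.
Each forward site pairs with the reverse site to give a product ending at position 169: sizes 158, 70 bp.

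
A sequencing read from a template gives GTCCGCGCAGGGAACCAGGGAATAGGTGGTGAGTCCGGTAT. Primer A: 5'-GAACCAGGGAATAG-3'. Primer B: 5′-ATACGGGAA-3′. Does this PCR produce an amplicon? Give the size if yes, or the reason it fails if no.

Primer B (ATACGGGAA) does not match the top strand, and its reverse complement TTCCCGTAT does not match either.
With no annealing site for primer B, no amplification occurs.

No product — primer B has no binding site in the template.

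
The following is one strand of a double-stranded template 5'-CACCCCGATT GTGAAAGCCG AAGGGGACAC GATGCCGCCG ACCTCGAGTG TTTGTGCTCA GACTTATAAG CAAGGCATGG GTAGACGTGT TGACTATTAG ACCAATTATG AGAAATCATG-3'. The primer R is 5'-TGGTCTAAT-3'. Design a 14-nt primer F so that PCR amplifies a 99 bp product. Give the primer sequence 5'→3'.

The reverse primer's reverse complement ATTAGACCA matches the template at positions 96–104, so the product ends at position 104.
A 99 bp product then starts at position 104 − 99 + 1 = 6.
The forward primer is identical to the top strand there: CGATTGTGAAAGCC.

5'-CGATTGTGAAAGCC-3'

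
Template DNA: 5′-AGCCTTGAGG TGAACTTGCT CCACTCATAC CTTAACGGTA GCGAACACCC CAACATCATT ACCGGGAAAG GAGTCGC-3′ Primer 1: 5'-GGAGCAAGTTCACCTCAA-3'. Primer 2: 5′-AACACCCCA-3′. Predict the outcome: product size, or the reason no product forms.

No product — the primers' 3' ends point away from each other.

Primer 1 (GGAGCAAGTTCACCTCAA) has reverse complement TTGAGGTGAACTTGCTCC, which matches the top strand at positions 5–22; primer 1 anneals to the top strand there with its 3' end pointing upstream toward position 5.
Primer 2 (AACACCCCA) matches the top strand directly at positions 44–52; it anneals to the bottom strand with its 3' end pointing downstream toward position 52.
The 3' ends diverge (primer 1 extends toward position 1, primer 2 toward position 77), so the primers never converge on a shared product.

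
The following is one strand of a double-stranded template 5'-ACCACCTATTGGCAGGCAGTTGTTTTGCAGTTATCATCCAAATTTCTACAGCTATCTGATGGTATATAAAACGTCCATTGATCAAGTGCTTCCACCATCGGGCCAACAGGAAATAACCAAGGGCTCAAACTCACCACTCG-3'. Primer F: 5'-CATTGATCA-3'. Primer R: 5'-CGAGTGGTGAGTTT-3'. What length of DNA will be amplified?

Scanning the template, CATTGATCA occurs at positions 76–84; this primer anneals to the bottom strand there with its 3' end pointing downstream.
The reverse primer's reverse complement is AAACTCACCACTCG, which matches the template at positions 127–140.
Amplicon spans positions 76–140: 65 bp.

65 bp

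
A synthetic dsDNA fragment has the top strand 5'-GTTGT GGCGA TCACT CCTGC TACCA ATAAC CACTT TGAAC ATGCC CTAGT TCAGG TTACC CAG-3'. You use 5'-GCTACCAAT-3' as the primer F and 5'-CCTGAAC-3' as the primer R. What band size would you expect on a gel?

37 bp

Scanning the template, GCTACCAAT occurs at positions 19–27; this primer anneals to the bottom strand there with its 3' end pointing downstream.
Taking the reverse complement of CCTGAAC gives GTTCAGG, found at positions 49–55 on the template; the primer anneals here to the top strand with its 3' end pointing upstream.
Product length = (reverse-primer end) − (forward-primer start) + 1 = 55 − 19 + 1 = 37 bp.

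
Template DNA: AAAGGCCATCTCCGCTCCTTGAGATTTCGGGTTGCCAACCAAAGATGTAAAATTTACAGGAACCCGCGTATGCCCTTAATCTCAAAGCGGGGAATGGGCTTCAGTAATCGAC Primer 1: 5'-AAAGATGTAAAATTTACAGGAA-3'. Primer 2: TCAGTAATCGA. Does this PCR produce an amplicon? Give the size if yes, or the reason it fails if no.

No product — both primers anneal to the same strand and extend in the same direction.

Primer 1 (AAAGATGTAAAATTTACAGGAA) matches the top strand at positions 41–62 (3' end points downstream).
Primer 2 (TCAGTAATCGA) also matches the top strand directly, at positions 101–111 — its reverse complement TCGATTACTGA is not present.
Both primers anneal to the bottom strand with 3' ends pointing the same way, so neither can prime synthesis back toward the other.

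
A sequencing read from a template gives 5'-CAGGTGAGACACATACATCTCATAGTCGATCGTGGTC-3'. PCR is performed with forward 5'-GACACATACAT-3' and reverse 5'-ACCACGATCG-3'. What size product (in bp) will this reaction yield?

29 bp

Scanning the template, GACACATACAT occurs at positions 8–18; this primer anneals to the bottom strand there with its 3' end pointing downstream.
The reverse primer's reverse complement is CGATCGTGGT, which matches the template at positions 27–36.
Amplicon spans positions 8–36: 29 bp.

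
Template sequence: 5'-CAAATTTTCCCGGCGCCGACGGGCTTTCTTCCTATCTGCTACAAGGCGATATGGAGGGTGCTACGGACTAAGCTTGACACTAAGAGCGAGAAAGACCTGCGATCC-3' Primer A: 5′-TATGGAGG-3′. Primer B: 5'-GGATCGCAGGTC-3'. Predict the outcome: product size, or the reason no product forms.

Primer A (TATGGAGG) matches the top strand at positions 50–57; it acts as a forward primer.
Primer B's reverse complement is GACCTGCGATCC, matching the top strand at positions 94–105; it acts as a reverse primer.
The 3' ends face each other across positions 50–105, giving a 56 bp product.

Yes — a 56 bp product.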